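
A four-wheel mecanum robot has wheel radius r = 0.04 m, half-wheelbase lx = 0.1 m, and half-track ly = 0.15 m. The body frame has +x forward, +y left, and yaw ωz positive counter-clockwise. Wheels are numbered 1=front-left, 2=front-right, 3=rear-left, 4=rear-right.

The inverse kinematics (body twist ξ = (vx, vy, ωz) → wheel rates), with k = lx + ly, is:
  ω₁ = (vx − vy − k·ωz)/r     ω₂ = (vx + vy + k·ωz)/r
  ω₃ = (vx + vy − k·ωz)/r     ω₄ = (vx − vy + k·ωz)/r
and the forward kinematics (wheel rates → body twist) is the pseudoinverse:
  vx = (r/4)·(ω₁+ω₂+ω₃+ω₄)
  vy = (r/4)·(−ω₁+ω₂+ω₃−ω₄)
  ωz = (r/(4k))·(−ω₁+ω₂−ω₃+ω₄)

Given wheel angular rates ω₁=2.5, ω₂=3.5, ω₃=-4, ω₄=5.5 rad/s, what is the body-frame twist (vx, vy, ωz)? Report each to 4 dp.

k = lx + ly = 0.1 + 0.15 = 0.2500
ω₁+ω₂+ω₃+ω₄ = 7.5000  →  vx = (0.04/4)·7.5000 = 0.0750
−ω₁+ω₂+ω₃−ω₄ = -8.5000  →  vy = (0.04/4)·-8.5000 = -0.0850
−ω₁+ω₂−ω₃+ω₄ = 10.5000  →  ωz = (0.04/1.0000)·10.5000 = 0.4200

(0.0750, -0.0850, 0.4200)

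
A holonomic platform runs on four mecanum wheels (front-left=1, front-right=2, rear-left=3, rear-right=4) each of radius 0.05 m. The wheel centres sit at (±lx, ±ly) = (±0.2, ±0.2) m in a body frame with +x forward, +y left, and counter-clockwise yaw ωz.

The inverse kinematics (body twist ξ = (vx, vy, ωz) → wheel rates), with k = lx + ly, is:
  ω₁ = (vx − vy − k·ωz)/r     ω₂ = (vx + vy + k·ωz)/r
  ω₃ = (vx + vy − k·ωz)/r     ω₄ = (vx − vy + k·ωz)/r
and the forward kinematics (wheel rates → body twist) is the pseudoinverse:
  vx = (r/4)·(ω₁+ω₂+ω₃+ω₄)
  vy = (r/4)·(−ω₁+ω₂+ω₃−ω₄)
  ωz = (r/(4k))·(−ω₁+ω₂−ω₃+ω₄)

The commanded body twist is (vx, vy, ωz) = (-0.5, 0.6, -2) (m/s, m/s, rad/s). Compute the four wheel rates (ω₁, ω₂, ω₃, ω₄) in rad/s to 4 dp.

(-6.0000, -14.0000, 18.0000, -38.0000)

k = lx + ly = 0.2 + 0.2 = 0.4000;  k·ωz = 0.4000·-2 = -0.8000
ω₁ (FL) = (vx − vy − k·ωz)/r = -0.3000/0.05 = -6.0000
ω₂ (FR) = (vx + vy + k·ωz)/r = -0.7000/0.05 = -14.0000
ω₃ (RL) = (vx + vy − k·ωz)/r = 0.9000/0.05 = 18.0000
ω₄ (RR) = (vx − vy + k·ωz)/r = -1.9000/0.05 = -38.0000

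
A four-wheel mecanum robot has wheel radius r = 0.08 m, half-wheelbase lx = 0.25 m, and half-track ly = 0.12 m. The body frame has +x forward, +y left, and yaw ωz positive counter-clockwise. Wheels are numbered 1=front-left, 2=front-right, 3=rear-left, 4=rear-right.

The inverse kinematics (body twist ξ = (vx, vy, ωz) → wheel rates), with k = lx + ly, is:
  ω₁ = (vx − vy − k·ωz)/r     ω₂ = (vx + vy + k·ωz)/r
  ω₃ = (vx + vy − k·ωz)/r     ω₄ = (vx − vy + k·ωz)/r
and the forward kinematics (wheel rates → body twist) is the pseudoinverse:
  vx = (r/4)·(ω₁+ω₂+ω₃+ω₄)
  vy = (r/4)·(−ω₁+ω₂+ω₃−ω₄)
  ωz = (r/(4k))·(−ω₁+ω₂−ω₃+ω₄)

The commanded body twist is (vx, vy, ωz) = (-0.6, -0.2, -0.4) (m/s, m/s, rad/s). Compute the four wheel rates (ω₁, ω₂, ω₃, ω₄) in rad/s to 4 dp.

k = lx + ly = 0.25 + 0.12 = 0.3700;  k·ωz = 0.3700·-0.4 = -0.1480
ω₁ (FL) = (vx − vy − k·ωz)/r = -0.2520/0.08 = -3.1500
ω₂ (FR) = (vx + vy + k·ωz)/r = -0.9480/0.08 = -11.8500
ω₃ (RL) = (vx + vy − k·ωz)/r = -0.6520/0.08 = -8.1500
ω₄ (RR) = (vx − vy + k·ωz)/r = -0.5480/0.08 = -6.8500

(-3.1500, -11.8500, -8.1500, -6.8500)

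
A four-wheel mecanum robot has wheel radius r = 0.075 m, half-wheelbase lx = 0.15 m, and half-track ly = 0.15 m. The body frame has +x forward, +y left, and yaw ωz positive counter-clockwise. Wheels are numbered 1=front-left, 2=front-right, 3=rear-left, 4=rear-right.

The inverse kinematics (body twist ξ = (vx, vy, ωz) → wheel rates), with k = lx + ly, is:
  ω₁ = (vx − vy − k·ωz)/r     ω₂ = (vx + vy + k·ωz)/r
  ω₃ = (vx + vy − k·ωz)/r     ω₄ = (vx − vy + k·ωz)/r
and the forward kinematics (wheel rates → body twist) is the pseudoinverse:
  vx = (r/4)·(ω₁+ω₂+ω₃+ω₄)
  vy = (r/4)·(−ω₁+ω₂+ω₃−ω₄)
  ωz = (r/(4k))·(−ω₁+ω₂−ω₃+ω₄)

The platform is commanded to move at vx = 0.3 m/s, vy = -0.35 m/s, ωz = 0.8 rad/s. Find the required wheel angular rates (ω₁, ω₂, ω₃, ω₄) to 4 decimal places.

(5.4667, 2.5333, -3.8667, 11.8667)

k = lx + ly = 0.15 + 0.15 = 0.3000;  k·ωz = 0.3000·0.8 = 0.2400
ω₁ (FL) = (vx − vy − k·ωz)/r = 0.4100/0.075 = 5.4667
ω₂ (FR) = (vx + vy + k·ωz)/r = 0.1900/0.075 = 2.5333
ω₃ (RL) = (vx + vy − k·ωz)/r = -0.2900/0.075 = -3.8667
ω₄ (RR) = (vx − vy + k·ωz)/r = 0.8900/0.075 = 11.8667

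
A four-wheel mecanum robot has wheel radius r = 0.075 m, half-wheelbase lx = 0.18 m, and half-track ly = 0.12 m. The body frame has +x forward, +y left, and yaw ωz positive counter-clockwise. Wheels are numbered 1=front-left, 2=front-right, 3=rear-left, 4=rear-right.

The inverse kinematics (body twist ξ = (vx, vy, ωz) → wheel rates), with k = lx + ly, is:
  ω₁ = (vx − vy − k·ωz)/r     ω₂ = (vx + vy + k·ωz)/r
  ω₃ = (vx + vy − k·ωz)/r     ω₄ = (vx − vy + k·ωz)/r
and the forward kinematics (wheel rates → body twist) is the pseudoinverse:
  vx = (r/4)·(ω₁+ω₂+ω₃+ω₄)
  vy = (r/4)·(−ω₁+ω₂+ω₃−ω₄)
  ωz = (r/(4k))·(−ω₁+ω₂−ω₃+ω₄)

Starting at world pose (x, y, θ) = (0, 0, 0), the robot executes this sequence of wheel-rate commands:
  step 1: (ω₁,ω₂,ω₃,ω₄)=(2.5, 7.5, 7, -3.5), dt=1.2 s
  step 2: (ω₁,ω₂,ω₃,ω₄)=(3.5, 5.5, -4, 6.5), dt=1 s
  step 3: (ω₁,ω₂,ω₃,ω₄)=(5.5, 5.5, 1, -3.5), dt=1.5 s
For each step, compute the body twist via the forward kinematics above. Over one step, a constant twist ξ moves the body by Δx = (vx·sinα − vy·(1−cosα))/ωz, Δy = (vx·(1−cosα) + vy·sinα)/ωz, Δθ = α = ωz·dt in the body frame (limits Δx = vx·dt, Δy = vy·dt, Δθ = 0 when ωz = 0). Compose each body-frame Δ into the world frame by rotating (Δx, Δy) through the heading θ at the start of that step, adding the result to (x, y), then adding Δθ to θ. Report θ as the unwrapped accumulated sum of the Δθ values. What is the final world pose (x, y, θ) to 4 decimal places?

step 1: ξ=(vx,vy,ωz)=(0.2531, 0.2906, -0.3438), dt=1.2 → body Δ=(0.3661, 0.2772, -0.4125) → world pose (0.3661, 0.2772, -0.4125)
step 2: ξ=(vx,vy,ωz)=(0.2156, -0.1594, 0.7812), dt=1.0 → body Δ=(0.2535, -0.0636, 0.7812) → world pose (0.5729, 0.1173, 0.3688)
step 3: ξ=(vx,vy,ωz)=(0.1594, 0.0844, -0.2812), dt=1.5 → body Δ=(0.2583, 0.0732, -0.4219) → world pose (0.7875, 0.2786, -0.0531)

(0.7875, 0.2786, -0.0531)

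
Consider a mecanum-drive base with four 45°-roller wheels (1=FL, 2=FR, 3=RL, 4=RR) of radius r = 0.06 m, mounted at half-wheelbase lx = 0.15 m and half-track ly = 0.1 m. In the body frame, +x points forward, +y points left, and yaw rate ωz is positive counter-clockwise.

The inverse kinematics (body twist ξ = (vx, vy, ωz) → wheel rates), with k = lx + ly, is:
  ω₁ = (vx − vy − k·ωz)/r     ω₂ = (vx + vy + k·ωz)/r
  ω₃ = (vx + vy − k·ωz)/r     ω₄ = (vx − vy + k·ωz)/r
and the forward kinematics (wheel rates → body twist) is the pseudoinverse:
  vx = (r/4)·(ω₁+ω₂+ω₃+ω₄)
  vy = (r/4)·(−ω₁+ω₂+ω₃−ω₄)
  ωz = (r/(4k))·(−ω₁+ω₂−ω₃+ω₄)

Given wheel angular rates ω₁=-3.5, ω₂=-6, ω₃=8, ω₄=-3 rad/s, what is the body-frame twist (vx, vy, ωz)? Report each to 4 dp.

(-0.0675, 0.1275, -0.8100)

k = lx + ly = 0.15 + 0.1 = 0.2500
ω₁+ω₂+ω₃+ω₄ = -4.5000  →  vx = (0.06/4)·-4.5000 = -0.0675
−ω₁+ω₂+ω₃−ω₄ = 8.5000  →  vy = (0.06/4)·8.5000 = 0.1275
−ω₁+ω₂−ω₃+ω₄ = -13.5000  →  ωz = (0.06/1.0000)·-13.5000 = -0.8100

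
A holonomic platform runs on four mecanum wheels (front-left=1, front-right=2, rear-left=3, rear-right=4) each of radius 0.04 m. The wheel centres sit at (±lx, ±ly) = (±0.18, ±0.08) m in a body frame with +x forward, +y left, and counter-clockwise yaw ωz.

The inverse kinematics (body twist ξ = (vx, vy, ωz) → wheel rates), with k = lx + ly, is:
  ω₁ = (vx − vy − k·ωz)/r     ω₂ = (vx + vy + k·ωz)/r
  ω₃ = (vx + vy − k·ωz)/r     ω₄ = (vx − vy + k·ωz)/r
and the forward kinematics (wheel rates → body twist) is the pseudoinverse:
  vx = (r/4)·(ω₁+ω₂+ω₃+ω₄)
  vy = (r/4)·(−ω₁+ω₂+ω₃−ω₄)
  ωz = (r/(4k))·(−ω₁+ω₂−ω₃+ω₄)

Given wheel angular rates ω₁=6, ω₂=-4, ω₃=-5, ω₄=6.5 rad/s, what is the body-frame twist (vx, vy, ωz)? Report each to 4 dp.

(0.0350, -0.2150, 0.0577)

k = lx + ly = 0.18 + 0.08 = 0.2600
ω₁+ω₂+ω₃+ω₄ = 3.5000  →  vx = (0.04/4)·3.5000 = 0.0350
−ω₁+ω₂+ω₃−ω₄ = -21.5000  →  vy = (0.04/4)·-21.5000 = -0.2150
−ω₁+ω₂−ω₃+ω₄ = 1.5000  →  ωz = (0.04/1.0400)·1.5000 = 0.0577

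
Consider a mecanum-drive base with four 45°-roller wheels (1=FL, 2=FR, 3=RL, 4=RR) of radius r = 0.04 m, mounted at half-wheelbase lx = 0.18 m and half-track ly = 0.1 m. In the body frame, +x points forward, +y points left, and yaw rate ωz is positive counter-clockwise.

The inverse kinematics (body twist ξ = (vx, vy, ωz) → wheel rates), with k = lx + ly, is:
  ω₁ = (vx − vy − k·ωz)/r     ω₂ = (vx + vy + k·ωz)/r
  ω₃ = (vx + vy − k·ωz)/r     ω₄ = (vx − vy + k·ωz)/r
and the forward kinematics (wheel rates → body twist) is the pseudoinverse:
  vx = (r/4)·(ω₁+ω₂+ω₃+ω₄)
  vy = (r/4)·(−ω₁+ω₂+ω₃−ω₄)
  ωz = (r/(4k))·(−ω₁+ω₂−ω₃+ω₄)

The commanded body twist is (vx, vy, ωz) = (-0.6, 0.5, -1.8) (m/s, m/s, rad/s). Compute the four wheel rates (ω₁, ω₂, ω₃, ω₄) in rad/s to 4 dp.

k = lx + ly = 0.18 + 0.1 = 0.2800;  k·ωz = 0.2800·-1.8 = -0.5040
ω₁ (FL) = (vx − vy − k·ωz)/r = -0.5960/0.04 = -14.9000
ω₂ (FR) = (vx + vy + k·ωz)/r = -0.6040/0.04 = -15.1000
ω₃ (RL) = (vx + vy − k·ωz)/r = 0.4040/0.04 = 10.1000
ω₄ (RR) = (vx − vy + k·ωz)/r = -1.6040/0.04 = -40.1000

(-14.9000, -15.1000, 10.1000, -40.1000)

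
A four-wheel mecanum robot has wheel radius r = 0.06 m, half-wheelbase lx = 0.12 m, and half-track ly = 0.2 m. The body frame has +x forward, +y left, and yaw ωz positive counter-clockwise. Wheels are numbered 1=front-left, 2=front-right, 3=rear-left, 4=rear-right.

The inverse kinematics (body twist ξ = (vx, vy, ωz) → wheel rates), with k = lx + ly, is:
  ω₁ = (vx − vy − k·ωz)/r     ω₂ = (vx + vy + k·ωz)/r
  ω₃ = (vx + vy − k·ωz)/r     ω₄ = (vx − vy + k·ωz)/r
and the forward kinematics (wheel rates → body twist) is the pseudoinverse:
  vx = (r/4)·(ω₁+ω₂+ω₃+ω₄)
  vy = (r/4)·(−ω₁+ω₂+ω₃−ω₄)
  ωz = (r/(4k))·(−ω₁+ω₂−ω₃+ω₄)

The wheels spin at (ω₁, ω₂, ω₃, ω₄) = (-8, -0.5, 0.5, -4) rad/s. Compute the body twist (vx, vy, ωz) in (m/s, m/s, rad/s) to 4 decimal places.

k = lx + ly = 0.12 + 0.2 = 0.3200
ω₁+ω₂+ω₃+ω₄ = -12.0000  →  vx = (0.06/4)·-12.0000 = -0.1800
−ω₁+ω₂+ω₃−ω₄ = 12.0000  →  vy = (0.06/4)·12.0000 = 0.1800
−ω₁+ω₂−ω₃+ω₄ = 3.0000  →  ωz = (0.06/1.2800)·3.0000 = 0.1406

(-0.1800, 0.1800, 0.1406)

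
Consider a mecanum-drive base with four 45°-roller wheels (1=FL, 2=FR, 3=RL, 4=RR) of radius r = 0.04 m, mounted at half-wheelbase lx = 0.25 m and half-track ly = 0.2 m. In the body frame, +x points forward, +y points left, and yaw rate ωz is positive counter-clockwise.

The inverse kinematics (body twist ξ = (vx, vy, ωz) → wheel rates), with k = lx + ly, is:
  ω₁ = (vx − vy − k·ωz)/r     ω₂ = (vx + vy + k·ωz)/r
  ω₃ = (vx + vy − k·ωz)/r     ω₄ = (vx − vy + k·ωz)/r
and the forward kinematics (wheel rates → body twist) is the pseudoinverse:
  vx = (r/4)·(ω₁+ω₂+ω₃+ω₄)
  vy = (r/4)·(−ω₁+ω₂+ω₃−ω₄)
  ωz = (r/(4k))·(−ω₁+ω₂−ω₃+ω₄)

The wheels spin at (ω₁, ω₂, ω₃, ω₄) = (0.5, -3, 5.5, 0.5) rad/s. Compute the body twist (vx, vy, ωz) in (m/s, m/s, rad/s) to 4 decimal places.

(0.0350, 0.0150, -0.1889)

k = lx + ly = 0.25 + 0.2 = 0.4500
ω₁+ω₂+ω₃+ω₄ = 3.5000  →  vx = (0.04/4)·3.5000 = 0.0350
−ω₁+ω₂+ω₃−ω₄ = 1.5000  →  vy = (0.04/4)·1.5000 = 0.0150
−ω₁+ω₂−ω₃+ω₄ = -8.5000  →  ωz = (0.04/1.8000)·-8.5000 = -0.1889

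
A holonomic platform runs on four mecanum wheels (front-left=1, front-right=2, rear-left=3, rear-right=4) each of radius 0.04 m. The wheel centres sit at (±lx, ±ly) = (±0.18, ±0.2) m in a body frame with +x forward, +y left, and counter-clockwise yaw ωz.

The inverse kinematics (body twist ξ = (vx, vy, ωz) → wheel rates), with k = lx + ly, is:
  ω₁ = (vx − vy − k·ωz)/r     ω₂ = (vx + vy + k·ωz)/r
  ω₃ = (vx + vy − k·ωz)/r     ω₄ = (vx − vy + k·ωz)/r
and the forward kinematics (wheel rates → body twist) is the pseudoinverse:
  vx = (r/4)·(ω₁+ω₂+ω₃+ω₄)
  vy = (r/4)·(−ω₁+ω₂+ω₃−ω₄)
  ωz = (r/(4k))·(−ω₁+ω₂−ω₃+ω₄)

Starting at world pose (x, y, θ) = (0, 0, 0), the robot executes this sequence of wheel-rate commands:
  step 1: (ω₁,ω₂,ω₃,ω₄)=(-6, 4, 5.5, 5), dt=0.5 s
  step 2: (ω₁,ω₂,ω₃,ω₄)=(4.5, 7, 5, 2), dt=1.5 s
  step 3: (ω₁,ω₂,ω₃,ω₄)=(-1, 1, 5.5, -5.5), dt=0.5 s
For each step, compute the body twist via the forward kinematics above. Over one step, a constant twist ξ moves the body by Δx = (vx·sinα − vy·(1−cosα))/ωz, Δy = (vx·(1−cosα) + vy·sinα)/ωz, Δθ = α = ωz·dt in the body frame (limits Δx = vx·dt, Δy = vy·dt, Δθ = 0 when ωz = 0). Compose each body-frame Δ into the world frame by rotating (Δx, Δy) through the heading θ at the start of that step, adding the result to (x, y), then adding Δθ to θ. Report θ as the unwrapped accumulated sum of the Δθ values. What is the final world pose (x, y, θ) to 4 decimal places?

(0.3023, 0.2337, -0.0132)

step 1: ξ=(vx,vy,ωz)=(0.0850, 0.1050, 0.2500), dt=0.5 → body Δ=(0.0391, 0.0550, 0.1250) → world pose (0.0391, 0.0550, 0.1250)
step 2: ξ=(vx,vy,ωz)=(0.1850, 0.0550, -0.0132), dt=1.5 → body Δ=(0.2783, 0.0798, -0.0197) → world pose (0.3053, 0.1688, 0.1053)
step 3: ξ=(vx,vy,ωz)=(0.0000, 0.1300, -0.2368), dt=0.5 → body Δ=(0.0038, 0.0648, -0.1184) → world pose (0.3023, 0.2337, -0.0132)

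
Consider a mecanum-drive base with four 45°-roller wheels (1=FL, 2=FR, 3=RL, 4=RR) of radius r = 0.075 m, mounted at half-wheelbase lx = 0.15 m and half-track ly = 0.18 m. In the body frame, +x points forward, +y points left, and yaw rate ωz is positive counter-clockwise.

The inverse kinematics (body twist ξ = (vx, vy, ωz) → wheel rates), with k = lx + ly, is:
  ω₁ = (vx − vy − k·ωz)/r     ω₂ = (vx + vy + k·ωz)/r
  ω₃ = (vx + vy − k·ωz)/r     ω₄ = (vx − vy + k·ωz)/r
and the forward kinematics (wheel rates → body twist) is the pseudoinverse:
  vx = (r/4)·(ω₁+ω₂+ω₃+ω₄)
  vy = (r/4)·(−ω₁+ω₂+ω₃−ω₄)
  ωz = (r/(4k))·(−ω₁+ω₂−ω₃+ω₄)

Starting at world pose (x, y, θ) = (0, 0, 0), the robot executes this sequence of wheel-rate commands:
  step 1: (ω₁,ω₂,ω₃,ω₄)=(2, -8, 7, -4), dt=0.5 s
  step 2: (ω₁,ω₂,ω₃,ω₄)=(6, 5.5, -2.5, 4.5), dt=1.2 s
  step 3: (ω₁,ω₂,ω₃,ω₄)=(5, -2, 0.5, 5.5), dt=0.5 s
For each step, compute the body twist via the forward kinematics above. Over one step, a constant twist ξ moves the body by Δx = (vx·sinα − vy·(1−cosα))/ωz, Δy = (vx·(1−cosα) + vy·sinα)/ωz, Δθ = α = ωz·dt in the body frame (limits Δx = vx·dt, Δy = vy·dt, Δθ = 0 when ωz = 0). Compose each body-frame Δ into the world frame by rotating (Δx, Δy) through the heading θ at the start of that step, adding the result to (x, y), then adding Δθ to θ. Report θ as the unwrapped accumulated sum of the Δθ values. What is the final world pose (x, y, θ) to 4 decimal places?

(0.2579, -0.3750, -0.2102)

step 1: ξ=(vx,vy,ωz)=(-0.0562, 0.0188, -1.1932), dt=0.5 → body Δ=(-0.0238, 0.0170, -0.5966) → world pose (-0.0238, 0.0170, -0.5966)
step 2: ξ=(vx,vy,ωz)=(0.2531, -0.1406, 0.3693), dt=1.2 → body Δ=(0.3307, -0.0971, 0.4432) → world pose (0.1953, -0.2491, -0.1534)
step 3: ξ=(vx,vy,ωz)=(0.1687, -0.2250, -0.1136), dt=0.5 → body Δ=(0.0811, -0.1148, -0.0568) → world pose (0.2579, -0.3750, -0.2102)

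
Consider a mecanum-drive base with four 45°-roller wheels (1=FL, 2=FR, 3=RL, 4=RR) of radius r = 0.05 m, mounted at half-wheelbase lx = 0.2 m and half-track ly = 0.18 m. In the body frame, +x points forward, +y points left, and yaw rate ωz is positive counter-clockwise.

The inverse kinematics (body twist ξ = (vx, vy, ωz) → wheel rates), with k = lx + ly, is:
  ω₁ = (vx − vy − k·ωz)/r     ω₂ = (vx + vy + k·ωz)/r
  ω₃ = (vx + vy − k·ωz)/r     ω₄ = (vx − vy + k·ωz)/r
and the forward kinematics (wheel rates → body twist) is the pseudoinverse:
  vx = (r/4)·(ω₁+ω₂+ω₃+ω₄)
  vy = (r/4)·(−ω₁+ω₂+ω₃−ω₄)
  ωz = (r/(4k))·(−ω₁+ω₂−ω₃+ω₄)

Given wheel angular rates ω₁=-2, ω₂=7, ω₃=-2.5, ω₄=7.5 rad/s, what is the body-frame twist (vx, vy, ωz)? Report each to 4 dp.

k = lx + ly = 0.2 + 0.18 = 0.3800
ω₁+ω₂+ω₃+ω₄ = 10.0000  →  vx = (0.05/4)·10.0000 = 0.1250
−ω₁+ω₂+ω₃−ω₄ = -1.0000  →  vy = (0.05/4)·-1.0000 = -0.0125
−ω₁+ω₂−ω₃+ω₄ = 19.0000  →  ωz = (0.05/1.5200)·19.0000 = 0.6250

(0.1250, -0.0125, 0.6250)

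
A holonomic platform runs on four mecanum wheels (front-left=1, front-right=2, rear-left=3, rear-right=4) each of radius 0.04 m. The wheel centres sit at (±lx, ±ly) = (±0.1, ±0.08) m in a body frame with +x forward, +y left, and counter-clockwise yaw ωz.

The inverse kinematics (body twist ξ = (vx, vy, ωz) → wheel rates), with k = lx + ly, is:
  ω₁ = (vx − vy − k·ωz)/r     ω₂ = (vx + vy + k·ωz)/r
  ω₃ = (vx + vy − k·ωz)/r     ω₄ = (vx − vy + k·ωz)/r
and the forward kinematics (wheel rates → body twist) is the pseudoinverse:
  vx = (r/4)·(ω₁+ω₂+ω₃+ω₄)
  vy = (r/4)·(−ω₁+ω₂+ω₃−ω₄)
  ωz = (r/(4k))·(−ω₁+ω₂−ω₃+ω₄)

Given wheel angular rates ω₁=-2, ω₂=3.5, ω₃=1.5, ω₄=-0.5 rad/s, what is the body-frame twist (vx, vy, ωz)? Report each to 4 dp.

(0.0250, 0.0750, 0.1944)

k = lx + ly = 0.1 + 0.08 = 0.1800
ω₁+ω₂+ω₃+ω₄ = 2.5000  →  vx = (0.04/4)·2.5000 = 0.0250
−ω₁+ω₂+ω₃−ω₄ = 7.5000  →  vy = (0.04/4)·7.5000 = 0.0750
−ω₁+ω₂−ω₃+ω₄ = 3.5000  →  ωz = (0.04/0.7200)·3.5000 = 0.1944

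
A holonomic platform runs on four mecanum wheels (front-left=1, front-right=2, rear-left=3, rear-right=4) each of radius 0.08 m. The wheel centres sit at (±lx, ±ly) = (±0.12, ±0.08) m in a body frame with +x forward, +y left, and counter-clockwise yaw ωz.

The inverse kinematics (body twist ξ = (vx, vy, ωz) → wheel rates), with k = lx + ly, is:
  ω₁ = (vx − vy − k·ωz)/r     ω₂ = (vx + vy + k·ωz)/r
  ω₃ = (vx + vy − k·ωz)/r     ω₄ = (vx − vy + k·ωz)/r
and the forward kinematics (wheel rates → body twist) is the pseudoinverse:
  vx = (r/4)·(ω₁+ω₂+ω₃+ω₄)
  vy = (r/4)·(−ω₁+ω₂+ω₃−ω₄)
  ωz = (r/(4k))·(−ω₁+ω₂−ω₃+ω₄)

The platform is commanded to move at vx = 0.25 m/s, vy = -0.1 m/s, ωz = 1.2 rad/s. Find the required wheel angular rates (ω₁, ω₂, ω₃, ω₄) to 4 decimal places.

(1.3750, 4.8750, -1.1250, 7.3750)

k = lx + ly = 0.12 + 0.08 = 0.2000;  k·ωz = 0.2000·1.2 = 0.2400
ω₁ (FL) = (vx − vy − k·ωz)/r = 0.1100/0.08 = 1.3750
ω₂ (FR) = (vx + vy + k·ωz)/r = 0.3900/0.08 = 4.8750
ω₃ (RL) = (vx + vy − k·ωz)/r = -0.0900/0.08 = -1.1250
ω₄ (RR) = (vx − vy + k·ωz)/r = 0.5900/0.08 = 7.3750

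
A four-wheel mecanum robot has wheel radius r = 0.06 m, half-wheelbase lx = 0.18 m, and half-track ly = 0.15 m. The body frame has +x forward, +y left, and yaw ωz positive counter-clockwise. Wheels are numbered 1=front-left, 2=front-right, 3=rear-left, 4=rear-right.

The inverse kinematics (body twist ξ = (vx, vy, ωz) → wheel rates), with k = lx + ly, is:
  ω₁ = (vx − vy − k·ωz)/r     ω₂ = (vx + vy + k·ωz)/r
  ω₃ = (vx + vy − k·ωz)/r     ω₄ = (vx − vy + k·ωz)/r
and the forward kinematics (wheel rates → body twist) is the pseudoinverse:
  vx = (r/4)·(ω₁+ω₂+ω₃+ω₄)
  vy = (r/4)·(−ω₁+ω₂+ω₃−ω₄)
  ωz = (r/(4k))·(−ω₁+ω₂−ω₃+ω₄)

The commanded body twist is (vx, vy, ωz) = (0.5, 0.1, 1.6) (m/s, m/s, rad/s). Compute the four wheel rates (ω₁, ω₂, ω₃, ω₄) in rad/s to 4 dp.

k = lx + ly = 0.18 + 0.15 = 0.3300;  k·ωz = 0.3300·1.6 = 0.5280
ω₁ (FL) = (vx − vy − k·ωz)/r = -0.1280/0.06 = -2.1333
ω₂ (FR) = (vx + vy + k·ωz)/r = 1.1280/0.06 = 18.8000
ω₃ (RL) = (vx + vy − k·ωz)/r = 0.0720/0.06 = 1.2000
ω₄ (RR) = (vx − vy + k·ωz)/r = 0.9280/0.06 = 15.4667

(-2.1333, 18.8000, 1.2000, 15.4667)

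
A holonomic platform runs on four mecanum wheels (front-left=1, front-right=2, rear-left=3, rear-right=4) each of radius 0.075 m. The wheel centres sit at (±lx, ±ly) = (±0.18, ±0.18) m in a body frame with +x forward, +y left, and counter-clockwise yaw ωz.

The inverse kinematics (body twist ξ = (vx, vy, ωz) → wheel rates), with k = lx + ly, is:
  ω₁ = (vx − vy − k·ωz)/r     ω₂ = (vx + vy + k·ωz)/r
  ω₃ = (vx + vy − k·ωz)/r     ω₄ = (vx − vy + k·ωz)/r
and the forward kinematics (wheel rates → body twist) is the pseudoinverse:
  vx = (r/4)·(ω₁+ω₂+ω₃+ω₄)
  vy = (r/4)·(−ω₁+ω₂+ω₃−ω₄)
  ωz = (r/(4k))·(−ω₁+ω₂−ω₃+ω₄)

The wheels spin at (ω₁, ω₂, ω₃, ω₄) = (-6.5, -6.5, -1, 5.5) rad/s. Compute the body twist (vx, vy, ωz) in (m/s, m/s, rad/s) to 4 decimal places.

(-0.1594, -0.1219, 0.3385)

k = lx + ly = 0.18 + 0.18 = 0.3600
ω₁+ω₂+ω₃+ω₄ = -8.5000  →  vx = (0.075/4)·-8.5000 = -0.1594
−ω₁+ω₂+ω₃−ω₄ = -6.5000  →  vy = (0.075/4)·-6.5000 = -0.1219
−ω₁+ω₂−ω₃+ω₄ = 6.5000  →  ωz = (0.075/1.4400)·6.5000 = 0.3385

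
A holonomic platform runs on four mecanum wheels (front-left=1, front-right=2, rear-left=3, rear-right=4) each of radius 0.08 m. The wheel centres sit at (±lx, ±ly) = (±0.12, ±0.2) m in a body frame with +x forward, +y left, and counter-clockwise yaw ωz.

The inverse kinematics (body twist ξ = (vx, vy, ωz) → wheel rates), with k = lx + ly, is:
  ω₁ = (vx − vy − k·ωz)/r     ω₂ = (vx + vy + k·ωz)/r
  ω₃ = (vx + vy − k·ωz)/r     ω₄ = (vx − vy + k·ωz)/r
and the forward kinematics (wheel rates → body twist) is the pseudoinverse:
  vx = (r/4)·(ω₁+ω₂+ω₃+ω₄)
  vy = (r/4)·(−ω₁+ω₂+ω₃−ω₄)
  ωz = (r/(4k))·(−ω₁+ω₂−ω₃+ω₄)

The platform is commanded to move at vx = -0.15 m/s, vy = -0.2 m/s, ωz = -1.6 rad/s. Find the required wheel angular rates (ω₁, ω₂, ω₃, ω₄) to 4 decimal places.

(7.0250, -10.7750, 2.0250, -5.7750)

k = lx + ly = 0.12 + 0.2 = 0.3200;  k·ωz = 0.3200·-1.6 = -0.5120
ω₁ (FL) = (vx − vy − k·ωz)/r = 0.5620/0.08 = 7.0250
ω₂ (FR) = (vx + vy + k·ωz)/r = -0.8620/0.08 = -10.7750
ω₃ (RL) = (vx + vy − k·ωz)/r = 0.1620/0.08 = 2.0250
ω₄ (RR) = (vx − vy + k·ωz)/r = -0.4620/0.08 = -5.7750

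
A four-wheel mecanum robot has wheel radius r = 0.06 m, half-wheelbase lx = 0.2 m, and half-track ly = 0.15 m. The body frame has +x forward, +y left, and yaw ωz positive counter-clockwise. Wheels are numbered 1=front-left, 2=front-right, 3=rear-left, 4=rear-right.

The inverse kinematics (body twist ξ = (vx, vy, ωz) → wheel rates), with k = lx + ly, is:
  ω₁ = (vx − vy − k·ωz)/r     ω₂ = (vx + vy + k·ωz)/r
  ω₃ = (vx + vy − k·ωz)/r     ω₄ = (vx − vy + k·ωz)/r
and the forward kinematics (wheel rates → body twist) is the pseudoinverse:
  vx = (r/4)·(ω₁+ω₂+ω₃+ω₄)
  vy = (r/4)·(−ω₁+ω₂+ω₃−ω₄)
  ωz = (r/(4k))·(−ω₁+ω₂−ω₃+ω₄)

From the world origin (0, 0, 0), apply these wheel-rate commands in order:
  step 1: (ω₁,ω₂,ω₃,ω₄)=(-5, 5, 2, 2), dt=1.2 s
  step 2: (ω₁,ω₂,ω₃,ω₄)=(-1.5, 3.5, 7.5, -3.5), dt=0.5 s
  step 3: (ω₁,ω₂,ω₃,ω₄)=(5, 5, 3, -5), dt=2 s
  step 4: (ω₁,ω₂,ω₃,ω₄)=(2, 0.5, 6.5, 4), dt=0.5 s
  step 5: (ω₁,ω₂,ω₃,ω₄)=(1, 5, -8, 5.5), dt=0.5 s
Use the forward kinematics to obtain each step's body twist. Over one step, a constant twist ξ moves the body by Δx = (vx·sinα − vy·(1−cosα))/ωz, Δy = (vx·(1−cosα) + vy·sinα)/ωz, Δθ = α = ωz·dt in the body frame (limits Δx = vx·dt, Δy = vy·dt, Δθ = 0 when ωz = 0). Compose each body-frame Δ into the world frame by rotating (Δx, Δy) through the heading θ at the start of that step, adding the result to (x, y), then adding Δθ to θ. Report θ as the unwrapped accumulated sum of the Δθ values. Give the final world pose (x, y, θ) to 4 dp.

step 1: ξ=(vx,vy,ωz)=(0.0600, 0.1500, 0.4286), dt=1.2 → body Δ=(0.0236, 0.1903, 0.5143) → world pose (0.0236, 0.1903, 0.5143)
step 2: ξ=(vx,vy,ωz)=(0.0900, 0.2400, -0.2571), dt=0.5 → body Δ=(0.0526, 0.1168, -0.1286) → world pose (0.0119, 0.3178, 0.3857)
step 3: ξ=(vx,vy,ωz)=(0.1200, 0.1200, -0.3429), dt=2.0 → body Δ=(0.3007, 0.1425, -0.6857) → world pose (0.2370, 0.5630, -0.3000)
step 4: ξ=(vx,vy,ωz)=(0.1950, 0.0150, -0.1714), dt=0.5 → body Δ=(0.0977, 0.0033, -0.0857) → world pose (0.3313, 0.5373, -0.3857)
step 5: ξ=(vx,vy,ωz)=(0.0525, -0.1425, 0.7500), dt=0.5 → body Δ=(0.0388, -0.0647, 0.3750) → world pose (0.3429, 0.4627, -0.0107)

(0.3429, 0.4627, -0.0107)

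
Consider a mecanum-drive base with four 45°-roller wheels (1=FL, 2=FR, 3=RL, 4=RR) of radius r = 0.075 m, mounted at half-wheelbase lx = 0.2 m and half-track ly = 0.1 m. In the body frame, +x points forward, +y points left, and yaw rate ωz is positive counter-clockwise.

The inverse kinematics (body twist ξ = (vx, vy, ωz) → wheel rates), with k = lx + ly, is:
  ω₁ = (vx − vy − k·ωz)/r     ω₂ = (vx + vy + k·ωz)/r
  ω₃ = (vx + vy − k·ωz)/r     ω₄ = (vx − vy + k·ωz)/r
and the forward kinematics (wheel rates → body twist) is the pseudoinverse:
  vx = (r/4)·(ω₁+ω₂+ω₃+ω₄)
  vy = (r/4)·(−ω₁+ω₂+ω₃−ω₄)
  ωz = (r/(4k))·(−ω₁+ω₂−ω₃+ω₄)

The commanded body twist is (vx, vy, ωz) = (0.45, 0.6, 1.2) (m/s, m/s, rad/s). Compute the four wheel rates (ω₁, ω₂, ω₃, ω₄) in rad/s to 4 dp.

k = lx + ly = 0.2 + 0.1 = 0.3000;  k·ωz = 0.3000·1.2 = 0.3600
ω₁ (FL) = (vx − vy − k·ωz)/r = -0.5100/0.075 = -6.8000
ω₂ (FR) = (vx + vy + k·ωz)/r = 1.4100/0.075 = 18.8000
ω₃ (RL) = (vx + vy − k·ωz)/r = 0.6900/0.075 = 9.2000
ω₄ (RR) = (vx − vy + k·ωz)/r = 0.2100/0.075 = 2.8000

(-6.8000, 18.8000, 9.2000, 2.8000)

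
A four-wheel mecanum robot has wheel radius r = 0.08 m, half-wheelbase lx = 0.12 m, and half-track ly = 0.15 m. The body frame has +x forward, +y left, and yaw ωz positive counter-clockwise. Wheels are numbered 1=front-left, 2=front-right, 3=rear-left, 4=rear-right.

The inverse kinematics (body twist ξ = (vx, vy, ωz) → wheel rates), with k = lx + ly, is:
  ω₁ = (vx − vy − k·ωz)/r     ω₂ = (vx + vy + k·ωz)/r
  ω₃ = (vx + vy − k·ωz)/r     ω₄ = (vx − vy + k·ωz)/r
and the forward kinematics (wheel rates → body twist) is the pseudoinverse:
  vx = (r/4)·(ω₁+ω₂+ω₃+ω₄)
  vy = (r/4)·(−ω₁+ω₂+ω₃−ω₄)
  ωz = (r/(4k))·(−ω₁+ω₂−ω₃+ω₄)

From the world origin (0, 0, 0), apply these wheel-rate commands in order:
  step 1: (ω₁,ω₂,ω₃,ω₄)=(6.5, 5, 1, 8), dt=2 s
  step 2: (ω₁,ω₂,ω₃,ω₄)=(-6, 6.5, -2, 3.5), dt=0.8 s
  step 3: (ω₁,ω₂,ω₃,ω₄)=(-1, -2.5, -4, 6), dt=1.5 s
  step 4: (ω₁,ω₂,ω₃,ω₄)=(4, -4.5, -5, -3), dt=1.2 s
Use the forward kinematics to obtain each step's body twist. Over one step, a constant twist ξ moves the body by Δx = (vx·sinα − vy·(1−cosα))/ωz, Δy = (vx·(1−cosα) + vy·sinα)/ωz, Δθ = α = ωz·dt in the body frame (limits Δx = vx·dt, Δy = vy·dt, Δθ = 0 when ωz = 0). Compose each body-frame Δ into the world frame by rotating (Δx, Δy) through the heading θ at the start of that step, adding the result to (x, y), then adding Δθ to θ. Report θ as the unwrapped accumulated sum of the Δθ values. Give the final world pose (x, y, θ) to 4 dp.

(1.3388, 0.3595, 2.2481)

step 1: ξ=(vx,vy,ωz)=(0.4100, -0.1700, 0.4074), dt=2.0 → body Δ=(0.8633, 0.0124, 0.8148) → world pose (0.8633, 0.0124, 0.8148)
step 2: ξ=(vx,vy,ωz)=(0.0400, 0.1400, 1.3333), dt=0.8 → body Δ=(-0.0280, 0.1074, 1.0667) → world pose (0.7659, 0.0657, 1.8815)
step 3: ξ=(vx,vy,ωz)=(-0.0300, -0.2300, 0.6296), dt=1.5 → body Δ=(0.1126, -0.3157, 0.9444) → world pose (1.0320, 0.2694, 2.8259)
step 4: ξ=(vx,vy,ωz)=(-0.1700, -0.2100, -0.4815), dt=1.2 → body Δ=(-0.2636, -0.1809, -0.5778) → world pose (1.3388, 0.3595, 2.2481)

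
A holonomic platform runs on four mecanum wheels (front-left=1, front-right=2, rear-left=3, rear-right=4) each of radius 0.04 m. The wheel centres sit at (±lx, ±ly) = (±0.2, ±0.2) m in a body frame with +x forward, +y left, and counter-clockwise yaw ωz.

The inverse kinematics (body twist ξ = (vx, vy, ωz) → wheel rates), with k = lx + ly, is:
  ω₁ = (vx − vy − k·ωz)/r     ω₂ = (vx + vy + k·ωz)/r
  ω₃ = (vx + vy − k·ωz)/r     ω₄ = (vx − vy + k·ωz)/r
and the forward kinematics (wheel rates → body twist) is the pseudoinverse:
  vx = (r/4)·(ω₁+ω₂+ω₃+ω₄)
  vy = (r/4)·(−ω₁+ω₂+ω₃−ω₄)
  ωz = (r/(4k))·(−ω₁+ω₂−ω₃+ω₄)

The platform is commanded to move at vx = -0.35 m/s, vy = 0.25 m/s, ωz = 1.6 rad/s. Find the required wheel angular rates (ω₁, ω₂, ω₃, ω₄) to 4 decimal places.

(-31.0000, 13.5000, -18.5000, 1.0000)

k = lx + ly = 0.2 + 0.2 = 0.4000;  k·ωz = 0.4000·1.6 = 0.6400
ω₁ (FL) = (vx − vy − k·ωz)/r = -1.2400/0.04 = -31.0000
ω₂ (FR) = (vx + vy + k·ωz)/r = 0.5400/0.04 = 13.5000
ω₃ (RL) = (vx + vy − k·ωz)/r = -0.7400/0.04 = -18.5000
ω₄ (RR) = (vx − vy + k·ωz)/r = 0.0400/0.04 = 1.0000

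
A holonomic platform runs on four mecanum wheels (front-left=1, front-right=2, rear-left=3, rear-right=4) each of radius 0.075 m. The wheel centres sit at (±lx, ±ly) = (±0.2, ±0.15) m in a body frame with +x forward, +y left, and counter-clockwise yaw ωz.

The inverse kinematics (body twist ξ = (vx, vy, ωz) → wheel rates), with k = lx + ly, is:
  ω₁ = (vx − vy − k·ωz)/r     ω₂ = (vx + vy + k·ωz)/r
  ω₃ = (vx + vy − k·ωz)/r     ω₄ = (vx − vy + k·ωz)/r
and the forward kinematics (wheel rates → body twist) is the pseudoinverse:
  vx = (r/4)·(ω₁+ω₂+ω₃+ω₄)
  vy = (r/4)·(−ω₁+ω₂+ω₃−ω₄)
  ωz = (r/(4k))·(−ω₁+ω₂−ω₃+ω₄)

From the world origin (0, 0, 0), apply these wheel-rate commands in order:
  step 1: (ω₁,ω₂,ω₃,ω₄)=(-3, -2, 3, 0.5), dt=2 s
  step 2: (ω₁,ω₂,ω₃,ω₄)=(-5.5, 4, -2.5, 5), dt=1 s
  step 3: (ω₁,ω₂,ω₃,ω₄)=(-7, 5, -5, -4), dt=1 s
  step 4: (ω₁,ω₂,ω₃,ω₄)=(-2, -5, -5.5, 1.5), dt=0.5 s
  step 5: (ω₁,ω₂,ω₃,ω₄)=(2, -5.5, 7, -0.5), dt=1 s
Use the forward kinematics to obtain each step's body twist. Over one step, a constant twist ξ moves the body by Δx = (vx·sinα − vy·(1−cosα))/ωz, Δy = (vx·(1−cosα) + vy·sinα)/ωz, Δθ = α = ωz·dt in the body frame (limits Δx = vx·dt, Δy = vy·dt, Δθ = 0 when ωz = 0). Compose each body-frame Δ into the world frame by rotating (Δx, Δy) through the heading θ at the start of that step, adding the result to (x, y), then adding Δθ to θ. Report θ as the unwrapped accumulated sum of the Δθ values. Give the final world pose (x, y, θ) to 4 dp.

(-0.2022, 0.0277, 0.7500)

step 1: ξ=(vx,vy,ωz)=(-0.0281, 0.0656, -0.0804), dt=2.0 → body Δ=(-0.0455, 0.1352, -0.1607) → world pose (-0.0455, 0.1352, -0.1607)
step 2: ξ=(vx,vy,ωz)=(0.0188, 0.0375, 0.9107), dt=1.0 → body Δ=(0.0003, 0.0405, 0.9107) → world pose (-0.0387, 0.1751, 0.7500)
step 3: ξ=(vx,vy,ωz)=(-0.2062, 0.2062, 0.6964), dt=1.0 → body Δ=(-0.2589, 0.1210, 0.6964) → world pose (-0.3106, 0.0872, 1.4464)
step 4: ξ=(vx,vy,ωz)=(-0.2062, -0.1875, 0.2143), dt=0.5 → body Δ=(-0.0979, -0.0991, 0.1071) → world pose (-0.2244, -0.0223, 1.5536)
step 5: ξ=(vx,vy,ωz)=(0.0563, 0.0000, -0.8036), dt=1.0 → body Δ=(0.0504, -0.0214, -0.8036) → world pose (-0.2022, 0.0277, 0.7500)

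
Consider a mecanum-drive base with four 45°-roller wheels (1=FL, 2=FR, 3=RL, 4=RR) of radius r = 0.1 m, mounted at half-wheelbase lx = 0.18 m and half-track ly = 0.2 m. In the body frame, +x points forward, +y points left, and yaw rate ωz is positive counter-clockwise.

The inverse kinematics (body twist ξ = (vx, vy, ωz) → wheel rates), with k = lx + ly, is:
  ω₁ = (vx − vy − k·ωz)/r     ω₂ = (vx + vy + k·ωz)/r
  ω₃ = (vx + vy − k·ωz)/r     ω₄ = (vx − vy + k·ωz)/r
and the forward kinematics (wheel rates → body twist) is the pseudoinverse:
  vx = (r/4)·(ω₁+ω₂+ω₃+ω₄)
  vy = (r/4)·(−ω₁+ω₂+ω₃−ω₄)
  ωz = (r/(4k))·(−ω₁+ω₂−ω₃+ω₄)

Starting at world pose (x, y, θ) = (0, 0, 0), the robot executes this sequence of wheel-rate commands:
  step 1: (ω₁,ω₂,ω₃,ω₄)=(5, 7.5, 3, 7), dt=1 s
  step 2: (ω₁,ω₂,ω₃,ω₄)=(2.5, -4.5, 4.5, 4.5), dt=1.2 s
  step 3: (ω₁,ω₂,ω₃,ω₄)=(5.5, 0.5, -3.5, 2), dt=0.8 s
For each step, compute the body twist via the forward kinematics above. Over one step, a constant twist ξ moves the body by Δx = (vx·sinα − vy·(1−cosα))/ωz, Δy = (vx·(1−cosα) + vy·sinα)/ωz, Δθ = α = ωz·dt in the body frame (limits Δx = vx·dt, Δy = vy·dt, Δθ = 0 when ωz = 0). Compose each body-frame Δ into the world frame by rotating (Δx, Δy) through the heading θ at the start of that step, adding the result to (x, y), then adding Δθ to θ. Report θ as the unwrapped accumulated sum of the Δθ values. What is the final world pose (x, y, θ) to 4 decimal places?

step 1: ξ=(vx,vy,ωz)=(0.5625, -0.0375, 0.4276), dt=1.0 → body Δ=(0.5534, 0.0821, 0.4276) → world pose (0.5534, 0.0821, 0.4276)
step 2: ξ=(vx,vy,ωz)=(0.1750, -0.1750, -0.4605), dt=1.2 → body Δ=(0.1429, -0.2560, -0.5526) → world pose (0.7896, -0.0916, -0.1250)
step 3: ξ=(vx,vy,ωz)=(0.1125, -0.2625, 0.0329), dt=0.8 → body Δ=(0.0928, -0.2088, 0.0263) → world pose (0.8556, -0.3104, -0.0987)

(0.8556, -0.3104, -0.0987)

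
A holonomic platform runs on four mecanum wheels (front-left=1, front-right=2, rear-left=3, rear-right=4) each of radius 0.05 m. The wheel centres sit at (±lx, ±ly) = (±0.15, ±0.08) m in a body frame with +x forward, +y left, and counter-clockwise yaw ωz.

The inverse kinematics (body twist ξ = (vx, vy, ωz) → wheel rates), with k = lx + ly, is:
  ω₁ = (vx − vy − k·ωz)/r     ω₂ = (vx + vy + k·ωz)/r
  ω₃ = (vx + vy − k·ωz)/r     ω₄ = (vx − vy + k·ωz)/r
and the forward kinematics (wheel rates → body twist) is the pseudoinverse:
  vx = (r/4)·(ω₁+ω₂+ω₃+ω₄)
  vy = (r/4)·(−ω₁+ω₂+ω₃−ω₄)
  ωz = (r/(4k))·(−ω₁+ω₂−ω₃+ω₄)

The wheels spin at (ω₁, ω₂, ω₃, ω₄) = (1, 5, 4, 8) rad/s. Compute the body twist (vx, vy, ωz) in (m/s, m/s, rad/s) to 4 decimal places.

(0.2250, 0.0000, 0.4348)

k = lx + ly = 0.15 + 0.08 = 0.2300
ω₁+ω₂+ω₃+ω₄ = 18.0000  →  vx = (0.05/4)·18.0000 = 0.2250
−ω₁+ω₂+ω₃−ω₄ = 0.0000  →  vy = (0.05/4)·0.0000 = 0.0000
−ω₁+ω₂−ω₃+ω₄ = 8.0000  →  ωz = (0.05/0.9200)·8.0000 = 0.4348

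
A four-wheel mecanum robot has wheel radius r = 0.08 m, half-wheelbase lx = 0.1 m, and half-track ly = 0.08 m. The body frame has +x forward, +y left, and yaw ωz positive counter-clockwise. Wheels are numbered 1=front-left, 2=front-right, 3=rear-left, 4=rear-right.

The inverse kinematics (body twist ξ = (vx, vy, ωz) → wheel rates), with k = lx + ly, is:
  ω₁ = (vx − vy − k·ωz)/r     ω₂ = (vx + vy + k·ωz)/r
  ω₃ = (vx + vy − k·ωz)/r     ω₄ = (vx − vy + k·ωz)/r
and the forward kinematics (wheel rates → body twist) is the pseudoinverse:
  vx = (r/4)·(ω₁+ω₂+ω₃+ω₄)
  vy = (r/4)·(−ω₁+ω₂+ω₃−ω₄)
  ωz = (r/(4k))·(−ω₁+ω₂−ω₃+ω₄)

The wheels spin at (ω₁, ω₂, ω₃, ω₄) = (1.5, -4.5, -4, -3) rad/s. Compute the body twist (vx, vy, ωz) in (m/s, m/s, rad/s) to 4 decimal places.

(-0.2000, -0.1400, -0.5556)

k = lx + ly = 0.1 + 0.08 = 0.1800
ω₁+ω₂+ω₃+ω₄ = -10.0000  →  vx = (0.08/4)·-10.0000 = -0.2000
−ω₁+ω₂+ω₃−ω₄ = -7.0000  →  vy = (0.08/4)·-7.0000 = -0.1400
−ω₁+ω₂−ω₃+ω₄ = -5.0000  →  ωz = (0.08/0.7200)·-5.0000 = -0.5556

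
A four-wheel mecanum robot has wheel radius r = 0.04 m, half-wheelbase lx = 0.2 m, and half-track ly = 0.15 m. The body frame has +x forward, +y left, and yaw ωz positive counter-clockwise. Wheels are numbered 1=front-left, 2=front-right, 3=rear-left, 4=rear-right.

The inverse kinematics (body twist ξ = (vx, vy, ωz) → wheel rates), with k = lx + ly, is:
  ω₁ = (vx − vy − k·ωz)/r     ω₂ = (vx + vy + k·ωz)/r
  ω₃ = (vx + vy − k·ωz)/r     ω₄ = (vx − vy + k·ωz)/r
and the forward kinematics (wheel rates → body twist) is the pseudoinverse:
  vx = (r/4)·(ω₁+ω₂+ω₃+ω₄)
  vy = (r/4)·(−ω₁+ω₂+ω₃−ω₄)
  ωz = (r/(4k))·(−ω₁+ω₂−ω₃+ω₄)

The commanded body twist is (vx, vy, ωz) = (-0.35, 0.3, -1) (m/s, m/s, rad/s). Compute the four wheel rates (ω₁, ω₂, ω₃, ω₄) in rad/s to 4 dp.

(-7.5000, -10.0000, 7.5000, -25.0000)

k = lx + ly = 0.2 + 0.15 = 0.3500;  k·ωz = 0.3500·-1 = -0.3500
ω₁ (FL) = (vx − vy − k·ωz)/r = -0.3000/0.04 = -7.5000
ω₂ (FR) = (vx + vy + k·ωz)/r = -0.4000/0.04 = -10.0000
ω₃ (RL) = (vx + vy − k·ωz)/r = 0.3000/0.04 = 7.5000
ω₄ (RR) = (vx − vy + k·ωz)/r = -1.0000/0.04 = -25.0000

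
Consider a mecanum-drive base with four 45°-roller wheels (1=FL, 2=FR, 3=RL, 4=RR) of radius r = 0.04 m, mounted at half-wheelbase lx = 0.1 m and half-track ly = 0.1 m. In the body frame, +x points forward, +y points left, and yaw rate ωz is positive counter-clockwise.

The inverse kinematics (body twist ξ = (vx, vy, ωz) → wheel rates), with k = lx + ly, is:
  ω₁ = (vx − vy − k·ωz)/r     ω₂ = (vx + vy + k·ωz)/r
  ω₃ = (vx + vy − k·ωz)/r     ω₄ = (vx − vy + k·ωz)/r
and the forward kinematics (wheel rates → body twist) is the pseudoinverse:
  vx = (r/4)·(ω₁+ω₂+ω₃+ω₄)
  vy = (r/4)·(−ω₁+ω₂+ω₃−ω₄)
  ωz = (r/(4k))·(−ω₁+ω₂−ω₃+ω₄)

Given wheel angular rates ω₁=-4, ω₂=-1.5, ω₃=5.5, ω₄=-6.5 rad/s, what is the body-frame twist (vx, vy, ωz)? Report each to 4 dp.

k = lx + ly = 0.1 + 0.1 = 0.2000
ω₁+ω₂+ω₃+ω₄ = -6.5000  →  vx = (0.04/4)·-6.5000 = -0.0650
−ω₁+ω₂+ω₃−ω₄ = 14.5000  →  vy = (0.04/4)·14.5000 = 0.1450
−ω₁+ω₂−ω₃+ω₄ = -9.5000  →  ωz = (0.04/0.8000)·-9.5000 = -0.4750

(-0.0650, 0.1450, -0.4750)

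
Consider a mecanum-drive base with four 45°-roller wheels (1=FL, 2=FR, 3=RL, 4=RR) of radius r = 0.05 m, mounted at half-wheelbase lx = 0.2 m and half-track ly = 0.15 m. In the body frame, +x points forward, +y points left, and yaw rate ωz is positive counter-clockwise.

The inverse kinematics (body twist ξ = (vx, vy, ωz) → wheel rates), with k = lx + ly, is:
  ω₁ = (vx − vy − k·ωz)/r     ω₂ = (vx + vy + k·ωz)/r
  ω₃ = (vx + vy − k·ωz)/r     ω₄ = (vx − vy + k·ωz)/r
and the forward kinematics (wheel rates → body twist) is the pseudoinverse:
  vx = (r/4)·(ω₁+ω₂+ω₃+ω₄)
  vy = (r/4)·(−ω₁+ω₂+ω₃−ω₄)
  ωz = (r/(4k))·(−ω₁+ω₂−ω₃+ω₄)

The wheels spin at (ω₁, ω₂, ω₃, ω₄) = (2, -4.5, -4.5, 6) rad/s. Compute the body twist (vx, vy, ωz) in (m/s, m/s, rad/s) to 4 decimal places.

(-0.0125, -0.2125, 0.1429)

k = lx + ly = 0.2 + 0.15 = 0.3500
ω₁+ω₂+ω₃+ω₄ = -1.0000  →  vx = (0.05/4)·-1.0000 = -0.0125
−ω₁+ω₂+ω₃−ω₄ = -17.0000  →  vy = (0.05/4)·-17.0000 = -0.2125
−ω₁+ω₂−ω₃+ω₄ = 4.0000  →  ωz = (0.05/1.4000)·4.0000 = 0.1429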